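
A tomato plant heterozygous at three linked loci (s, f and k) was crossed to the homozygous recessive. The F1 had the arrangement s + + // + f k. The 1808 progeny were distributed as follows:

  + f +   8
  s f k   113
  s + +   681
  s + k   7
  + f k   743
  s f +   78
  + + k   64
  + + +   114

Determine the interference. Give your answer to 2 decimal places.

0.29

The two rarest classes, s + k and + f +, are the double crossovers. Comparing them with the parentals, only the k allele has switched, so k is the middle locus and the order is s – k – f.
s–k: (227 + 15)/1808 = 0.1338; k–f: (142 + 15)/1808 = 0.0868.
Expected DCO frequency = 0.1338 × 0.0868 ≈ 0.01161; observed = 15/1808 ≈ 0.00830.
Coefficient of coincidence = 0.00830/0.01161 ≈ 0.71; interference = 1 − 0.71 = 0.29.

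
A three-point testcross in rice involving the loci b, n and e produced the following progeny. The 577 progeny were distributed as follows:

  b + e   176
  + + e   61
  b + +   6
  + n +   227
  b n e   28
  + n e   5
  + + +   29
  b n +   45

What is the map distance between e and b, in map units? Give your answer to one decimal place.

The two most frequent reciprocal classes, b + e and + n +, are the parental types, so the F1 was b + e / + n +.
The two rarest classes, b + + and + n e, are the double crossovers. Comparing them with the parentals, only the e allele has switched, so e is the middle locus and the order is b – e – n.
Crossovers in the b–e interval produce the single-crossover classes + + e and b n + (61 + 45 = 106) plus the double crossovers (11).
RF(b–e) = (106 + 11) / 577 = 117/577 = 0.2028 → 20.3 map units.

20.3 map units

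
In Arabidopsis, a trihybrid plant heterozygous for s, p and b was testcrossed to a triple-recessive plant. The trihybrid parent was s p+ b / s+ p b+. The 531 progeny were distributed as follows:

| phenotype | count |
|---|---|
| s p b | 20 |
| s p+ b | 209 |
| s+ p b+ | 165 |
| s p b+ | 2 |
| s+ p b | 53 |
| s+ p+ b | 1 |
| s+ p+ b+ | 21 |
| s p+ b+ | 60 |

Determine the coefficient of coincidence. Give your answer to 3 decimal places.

The two rarest classes, s+ p+ b and s p b+, are the double crossovers. Comparing them with the parentals, only the s allele has switched, so s is the middle locus and the order is b – s – p.
b–s: (113 + 3)/531 = 0.2185; s–p: (41 + 3)/531 = 0.0829.
Expected DCO frequency = 0.2185 × 0.0829 ≈ 0.01811; observed = 3/531 ≈ 0.00565.
Coefficient of coincidence = 0.00565/0.01811 ≈ 0.312.

0.312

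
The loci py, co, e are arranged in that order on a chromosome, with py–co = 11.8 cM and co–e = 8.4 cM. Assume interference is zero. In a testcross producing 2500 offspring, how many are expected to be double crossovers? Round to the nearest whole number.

25

Map distances give recombination frequencies of 0.118 and 0.084 for the two intervals.
With no interference, expected double-crossover frequency = 0.118 × 0.084 = 0.00991.
Expected number = 0.00991 × 2500 = 24.78 ≈ 25.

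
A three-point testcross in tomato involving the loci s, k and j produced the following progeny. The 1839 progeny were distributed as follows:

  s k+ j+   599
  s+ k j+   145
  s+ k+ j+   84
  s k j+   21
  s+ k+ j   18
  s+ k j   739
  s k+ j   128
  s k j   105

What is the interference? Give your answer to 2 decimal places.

-0.01

The two most frequent reciprocal classes, s+ k j and s k+ j+, are the parental types, so the F1 was s+ k j / s k+ j+.
The two rarest classes, s+ k+ j and s k j+, are the double crossovers. Comparing them with the parentals, only the k allele has switched, so k is the middle locus and the order is j – k – s.
j–k: (273 + 39)/1839 = 0.1697; k–s: (189 + 39)/1839 = 0.1240.
Expected DCO frequency = 0.1697 × 0.1240 ≈ 0.02104; observed = 39/1839 ≈ 0.02121.
Coefficient of coincidence = 0.02121/0.02104 ≈ 1.01; interference = 1 − 1.01 = -0.01.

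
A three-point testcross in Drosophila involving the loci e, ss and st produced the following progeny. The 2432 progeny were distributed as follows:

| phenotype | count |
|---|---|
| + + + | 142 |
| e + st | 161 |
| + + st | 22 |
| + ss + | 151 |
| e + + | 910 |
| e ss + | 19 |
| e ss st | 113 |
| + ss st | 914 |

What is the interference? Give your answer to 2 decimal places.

0.05

The two most frequent reciprocal classes, e + + and + ss st, are the parental types, so the F1 was e + + / + ss st.
The two rarest classes, e ss + and + + st, are the double crossovers. Comparing them with the parentals, only the ss allele has switched, so ss is the middle locus and the order is st – ss – e.
st–ss: (312 + 41)/2432 = 0.1451; ss–e: (255 + 41)/2432 = 0.1217.
Expected DCO frequency = 0.1451 × 0.1217 ≈ 0.01766; observed = 41/2432 ≈ 0.01686.
Coefficient of coincidence = 0.01686/0.01766 ≈ 0.95; interference = 1 − 0.95 = 0.05.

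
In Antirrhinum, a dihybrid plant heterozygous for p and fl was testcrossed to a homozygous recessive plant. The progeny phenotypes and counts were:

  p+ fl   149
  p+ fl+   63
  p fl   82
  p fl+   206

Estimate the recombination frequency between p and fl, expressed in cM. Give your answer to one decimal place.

The two most frequent classes, p+ fl (149) and p fl+ (206), are the parental types, so the F1 was p+ fl / p fl+.
The recombinant classes are p+ fl+ and p fl: 63 + 82 = 145.
Recombination frequency = 145/500 = 0.2900 ≈ 29.0%, i.e. 29.0 cM.

29.0 cM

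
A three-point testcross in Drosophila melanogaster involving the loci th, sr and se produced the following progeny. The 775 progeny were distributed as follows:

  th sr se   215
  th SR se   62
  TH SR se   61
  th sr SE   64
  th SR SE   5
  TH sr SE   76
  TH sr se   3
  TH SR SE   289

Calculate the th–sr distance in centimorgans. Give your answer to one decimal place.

The two most frequent reciprocal classes, th sr se and TH SR SE, are the parental types, so the F1 was th sr se / TH SR SE.
The two rarest classes, TH sr se and th SR SE, are the double crossovers. Comparing them with the parentals, only the th allele has switched, so th is the middle locus and the order is sr – th – se.
Crossovers in the sr–th interval produce the single-crossover classes th SR se and TH sr SE (62 + 76 = 138) plus the double crossovers (8).
RF(sr–th) = (138 + 8) / 775 = 146/775 = 0.1884 → 18.8 centimorgans.

18.8 centimorgans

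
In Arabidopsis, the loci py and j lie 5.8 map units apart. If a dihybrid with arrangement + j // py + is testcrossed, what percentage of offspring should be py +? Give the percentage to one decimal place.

A map distance of 5.8 map units corresponds to a recombination frequency of 0.058.
The F1 is + j / py +, so py + is a parental gamete class with expected frequency (1 − r)/2 = 0.942/2 = 0.4710.
That is 0.4710 = 47.1% of the progeny.

47.1%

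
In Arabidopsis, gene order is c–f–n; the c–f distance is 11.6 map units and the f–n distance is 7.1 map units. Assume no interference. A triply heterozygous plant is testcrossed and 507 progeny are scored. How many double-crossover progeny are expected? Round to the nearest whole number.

4

Map distances give recombination frequencies of 0.116 and 0.071 for the two intervals.
With no interference, expected double-crossover frequency = 0.116 × 0.071 = 0.00824.
Expected number = 0.00824 × 507 = 4.18 ≈ 4.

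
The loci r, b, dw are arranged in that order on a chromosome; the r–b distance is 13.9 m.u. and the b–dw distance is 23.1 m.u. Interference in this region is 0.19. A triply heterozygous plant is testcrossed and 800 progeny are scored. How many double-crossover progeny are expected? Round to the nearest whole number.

Map distances give recombination frequencies of 0.139 and 0.231 for the two intervals.
With interference 0.19 (so coincidence = 0.81), expected double-crossover frequency = 0.139 × 0.231 × 0.81 = 0.02601.
Expected number = 0.02601 × 800 = 20.81 ≈ 21.

21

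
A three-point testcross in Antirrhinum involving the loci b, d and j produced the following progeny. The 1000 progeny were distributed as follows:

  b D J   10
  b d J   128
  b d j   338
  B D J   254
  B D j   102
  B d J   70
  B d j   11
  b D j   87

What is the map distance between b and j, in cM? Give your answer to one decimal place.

The two most frequent reciprocal classes, B D J and b d j, are the parental types, so the F1 was B D J / b d j.
The two rarest classes, b D J and B d j, are the double crossovers. Comparing them with the parentals, only the b allele has switched, so b is the middle locus and the order is d – b – j.
Crossovers in the b–j interval produce the single-crossover classes B D j and b d J (102 + 128 = 230) plus the double crossovers (21).
RF(b–j) = (230 + 21) / 1000 = 251/1000 = 0.2510 → 25.1 cM.

25.1 cM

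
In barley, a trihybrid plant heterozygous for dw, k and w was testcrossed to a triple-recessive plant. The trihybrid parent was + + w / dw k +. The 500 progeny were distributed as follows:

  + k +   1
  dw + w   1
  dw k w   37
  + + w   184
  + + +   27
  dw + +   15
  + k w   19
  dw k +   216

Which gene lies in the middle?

The two rarest classes, dw + w and + k +, are the double crossovers. Comparing them with the parentals, only the dw allele has switched, so dw is the middle locus and the order is k – dw – w.

dw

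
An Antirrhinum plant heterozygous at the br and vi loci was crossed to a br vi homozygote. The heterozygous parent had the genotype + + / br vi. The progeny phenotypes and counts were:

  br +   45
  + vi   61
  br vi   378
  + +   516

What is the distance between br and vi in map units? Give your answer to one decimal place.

The recombinant classes are + vi and br +: 61 + 45 = 106.
Recombination frequency = 106/1000 = 0.1060 ≈ 10.6%, i.e. 10.6 map units.

10.6 map units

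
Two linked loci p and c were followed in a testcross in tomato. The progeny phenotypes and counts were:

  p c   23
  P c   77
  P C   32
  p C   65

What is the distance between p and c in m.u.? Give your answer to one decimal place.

The two most frequent classes, P c (77) and p C (65), are the parental types, so the F1 was P c / p C.
The recombinant classes are P C and p c: 32 + 23 = 55.
Recombination frequency = 55/197 = 0.2792 ≈ 27.9%, i.e. 27.9 m.u.

27.9 m.u.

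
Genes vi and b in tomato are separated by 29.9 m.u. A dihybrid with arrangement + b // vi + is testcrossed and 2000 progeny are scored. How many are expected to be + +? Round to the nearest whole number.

299

A map distance of 29.9 m.u. corresponds to a recombination frequency of 0.299.
The F1 is + b / vi +, so + + is a recombinant gamete class with expected frequency r/2 = 0.299/2 = 0.1495.
Expected number = 0.1495 × 2000 = 299.00 ≈ 299.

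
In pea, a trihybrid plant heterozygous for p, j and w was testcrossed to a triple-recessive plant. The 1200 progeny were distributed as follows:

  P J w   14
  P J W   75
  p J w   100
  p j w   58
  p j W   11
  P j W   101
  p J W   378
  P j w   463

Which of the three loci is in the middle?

j

The two most frequent reciprocal classes, p J W and P j w, are the parental types, so the F1 was p J W / P j w.
The two rarest classes, p j W and P J w, are the double crossovers. Comparing them with the parentals, only the j allele has switched, so j is the middle locus and the order is p – j – w.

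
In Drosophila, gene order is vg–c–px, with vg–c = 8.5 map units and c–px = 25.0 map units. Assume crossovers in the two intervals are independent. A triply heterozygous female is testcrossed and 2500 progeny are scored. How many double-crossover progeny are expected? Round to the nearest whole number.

Map distances give recombination frequencies of 0.085 and 0.250 for the two intervals.
With no interference, expected double-crossover frequency = 0.085 × 0.250 = 0.02125.
Expected number = 0.02125 × 2500 = 53.13 ≈ 53.

53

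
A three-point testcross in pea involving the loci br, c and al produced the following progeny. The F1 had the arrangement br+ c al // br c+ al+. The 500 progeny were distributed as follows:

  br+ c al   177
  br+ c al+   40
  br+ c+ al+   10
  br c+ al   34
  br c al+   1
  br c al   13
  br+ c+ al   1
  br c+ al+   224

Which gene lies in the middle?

The two rarest classes, br+ c+ al and br c al+, are the double crossovers. Comparing them with the parentals, only the c allele has switched, so c is the middle locus and the order is br – c – al.

c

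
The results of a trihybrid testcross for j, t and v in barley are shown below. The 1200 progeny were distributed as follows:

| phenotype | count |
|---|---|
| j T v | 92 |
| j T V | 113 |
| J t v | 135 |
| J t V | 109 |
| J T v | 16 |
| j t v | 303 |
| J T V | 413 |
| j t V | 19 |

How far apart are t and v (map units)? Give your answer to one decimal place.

19.7 map units

The two most frequent reciprocal classes, j t v and J T V, are the parental types, so the F1 was j t v / J T V.
The two rarest classes, j t V and J T v, are the double crossovers. Comparing them with the parentals, only the v allele has switched, so v is the middle locus and the order is t – v – j.
Crossovers in the t–v interval produce the single-crossover classes j T v and J t V (92 + 109 = 201) plus the double crossovers (35).
RF(t–v) = (201 + 35) / 1200 = 236/1200 = 0.1967 → 19.7 map units.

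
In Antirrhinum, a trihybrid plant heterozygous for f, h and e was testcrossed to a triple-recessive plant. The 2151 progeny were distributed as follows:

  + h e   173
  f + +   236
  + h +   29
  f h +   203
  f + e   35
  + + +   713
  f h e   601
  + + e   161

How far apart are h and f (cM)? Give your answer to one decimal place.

22.0 cM

The two most frequent reciprocal classes, f h e and + + +, are the parental types, so the F1 was f h e / + + +.
The two rarest classes, f + e and + h +, are the double crossovers. Comparing them with the parentals, only the h allele has switched, so h is the middle locus and the order is f – h – e.
Crossovers in the f–h interval produce the single-crossover classes + h e and f + + (173 + 236 = 409) plus the double crossovers (64).
RF(f–h) = (409 + 64) / 2151 = 473/2151 = 0.2199 → 22.0 cM.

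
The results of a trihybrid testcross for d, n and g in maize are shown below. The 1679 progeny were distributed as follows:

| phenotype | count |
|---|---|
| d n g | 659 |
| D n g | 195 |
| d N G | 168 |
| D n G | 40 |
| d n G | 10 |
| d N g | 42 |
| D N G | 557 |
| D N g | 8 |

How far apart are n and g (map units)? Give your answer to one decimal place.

6.0 map units

The two most frequent reciprocal classes, D N G and d n g, are the parental types, so the F1 was D N G / d n g.
The two rarest classes, D N g and d n G, are the double crossovers. Comparing them with the parentals, only the g allele has switched, so g is the middle locus and the order is n – g – d.
Crossovers in the n–g interval produce the single-crossover classes D n G and d N g (40 + 42 = 82) plus the double crossovers (18).
RF(n–g) = (82 + 18) / 1679 = 100/1679 = 0.0596 → 6.0 map units.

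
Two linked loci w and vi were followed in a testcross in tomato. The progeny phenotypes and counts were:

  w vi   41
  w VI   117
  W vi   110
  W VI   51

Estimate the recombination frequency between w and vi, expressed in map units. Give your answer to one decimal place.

28.8 map units

The two most frequent classes, W vi (110) and w VI (117), are the parental types, so the F1 was W vi / w VI.
The recombinant classes are W VI and w vi: 51 + 41 = 92.
Recombination frequency = 92/319 = 0.2884 ≈ 28.8%, i.e. 28.8 map units.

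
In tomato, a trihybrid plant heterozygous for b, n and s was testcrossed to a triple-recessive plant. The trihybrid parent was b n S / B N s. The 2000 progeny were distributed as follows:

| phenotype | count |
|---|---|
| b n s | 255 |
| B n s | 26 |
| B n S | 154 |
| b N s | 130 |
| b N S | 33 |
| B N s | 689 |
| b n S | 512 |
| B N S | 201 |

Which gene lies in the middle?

n

The two rarest classes, b N S and B n s, are the double crossovers. Comparing them with the parentals, only the n allele has switched, so n is the middle locus and the order is s – n – b.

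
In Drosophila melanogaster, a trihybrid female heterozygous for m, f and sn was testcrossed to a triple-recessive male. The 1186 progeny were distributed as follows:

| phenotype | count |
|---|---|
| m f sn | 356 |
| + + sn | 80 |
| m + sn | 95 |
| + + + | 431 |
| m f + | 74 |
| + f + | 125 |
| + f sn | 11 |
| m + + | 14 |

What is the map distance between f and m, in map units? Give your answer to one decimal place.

The two most frequent reciprocal classes, + + + and m f sn, are the parental types, so the F1 was + + + / m f sn.
The two rarest classes, m + + and + f sn, are the double crossovers. Comparing them with the parentals, only the m allele has switched, so m is the middle locus and the order is f – m – sn.
Crossovers in the f–m interval produce the single-crossover classes + f + and m + sn (125 + 95 = 220) plus the double crossovers (25).
RF(f–m) = (220 + 25) / 1186 = 245/1186 = 0.2066 → 20.7 map units.

20.7 map units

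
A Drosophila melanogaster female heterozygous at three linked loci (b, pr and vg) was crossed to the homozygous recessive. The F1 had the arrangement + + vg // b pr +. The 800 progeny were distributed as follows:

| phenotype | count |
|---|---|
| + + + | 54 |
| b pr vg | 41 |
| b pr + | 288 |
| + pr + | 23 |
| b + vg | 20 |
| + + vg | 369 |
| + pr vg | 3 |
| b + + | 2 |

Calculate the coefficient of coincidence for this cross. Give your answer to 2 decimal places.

The two rarest classes, + pr vg and b + +, are the double crossovers. Comparing them with the parentals, only the pr allele has switched, so pr is the middle locus and the order is vg – pr – b.
vg–pr: (95 + 5)/800 = 0.1250; pr–b: (43 + 5)/800 = 0.0600.
Expected DCO frequency = 0.1250 × 0.0600 ≈ 0.00750; observed = 5/800 ≈ 0.00625.
Coefficient of coincidence = 0.00625/0.00750 ≈ 0.83.

0.83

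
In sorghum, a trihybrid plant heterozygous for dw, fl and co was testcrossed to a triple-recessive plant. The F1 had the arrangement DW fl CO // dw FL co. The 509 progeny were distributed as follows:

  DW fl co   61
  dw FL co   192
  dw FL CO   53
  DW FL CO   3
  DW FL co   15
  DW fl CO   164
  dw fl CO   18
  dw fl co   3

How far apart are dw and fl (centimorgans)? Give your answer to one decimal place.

The two rarest classes, DW FL CO and dw fl co, are the double crossovers. Comparing them with the parentals, only the fl allele has switched, so fl is the middle locus and the order is co – fl – dw.
Crossovers in the fl–dw interval produce the single-crossover classes dw fl CO and DW FL co (18 + 15 = 33) plus the double crossovers (6).
RF(fl–dw) = (33 + 6) / 509 = 39/509 = 0.0766 → 7.7 centimorgans.

7.7 centimorgans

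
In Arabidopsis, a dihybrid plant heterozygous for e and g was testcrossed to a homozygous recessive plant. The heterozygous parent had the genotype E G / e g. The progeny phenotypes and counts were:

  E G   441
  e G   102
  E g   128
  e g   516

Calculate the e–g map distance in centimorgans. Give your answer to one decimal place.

The recombinant classes are E g and e G: 128 + 102 = 230.
Recombination frequency = 230/1187 = 0.1938 ≈ 19.4%, i.e. 19.4 centimorgans.

19.4 centimorgans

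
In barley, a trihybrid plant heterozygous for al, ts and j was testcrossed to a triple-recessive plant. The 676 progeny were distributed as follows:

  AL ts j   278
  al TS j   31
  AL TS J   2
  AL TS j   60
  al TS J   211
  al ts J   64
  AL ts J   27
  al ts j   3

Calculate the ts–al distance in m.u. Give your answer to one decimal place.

The two most frequent reciprocal classes, al TS J and AL ts j, are the parental types, so the F1 was al TS J / AL ts j.
The two rarest classes, AL TS J and al ts j, are the double crossovers. Comparing them with the parentals, only the al allele has switched, so al is the middle locus and the order is j – al – ts.
Crossovers in the al–ts interval produce the single-crossover classes al ts J and AL TS j (64 + 60 = 124) plus the double crossovers (5).
RF(al–ts) = (124 + 5) / 676 = 129/676 = 0.1908 → 19.1 m.u.

19.1 m.u.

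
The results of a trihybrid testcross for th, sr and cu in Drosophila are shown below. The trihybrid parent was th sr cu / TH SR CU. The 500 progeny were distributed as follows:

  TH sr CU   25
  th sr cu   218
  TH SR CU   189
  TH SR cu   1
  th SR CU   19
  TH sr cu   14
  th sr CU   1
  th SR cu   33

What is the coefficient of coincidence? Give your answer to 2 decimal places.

0.48

The two rarest classes, th sr CU and TH SR cu, are the double crossovers. Comparing them with the parentals, only the cu allele has switched, so cu is the middle locus and the order is sr – cu – th.
sr–cu: (58 + 2)/500 = 0.1200; cu–th: (33 + 2)/500 = 0.0700.
Expected DCO frequency = 0.1200 × 0.0700 ≈ 0.00840; observed = 2/500 ≈ 0.00400.
Coefficient of coincidence = 0.00400/0.00840 ≈ 0.48.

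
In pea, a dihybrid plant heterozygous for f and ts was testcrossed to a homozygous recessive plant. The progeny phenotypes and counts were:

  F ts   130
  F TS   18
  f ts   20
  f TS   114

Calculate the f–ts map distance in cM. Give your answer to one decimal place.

13.5 cM

The two most frequent classes, F ts (130) and f TS (114), are the parental types, so the F1 was F ts / f TS.
The recombinant classes are F TS and f ts: 18 + 20 = 38.
Recombination frequency = 38/282 = 0.1348 ≈ 13.5%, i.e. 13.5 cM.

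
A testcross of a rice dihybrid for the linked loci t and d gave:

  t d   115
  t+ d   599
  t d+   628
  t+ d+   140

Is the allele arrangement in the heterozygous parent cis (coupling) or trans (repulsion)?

The two most frequent classes are t+ d (599) and t d+ (628); these are the parental (non-recombinant) types.
So the F1 carried t+ d on one chromosome and t d+ on the other — the recessive alleles are on opposite chromosomes (trans / repulsion).

trans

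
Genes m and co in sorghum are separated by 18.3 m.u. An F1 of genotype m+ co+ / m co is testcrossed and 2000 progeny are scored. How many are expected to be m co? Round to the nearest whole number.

A map distance of 18.3 m.u. corresponds to a recombination frequency of 0.183.
The F1 is m+ co+ / m co, so m co is a parental gamete class with expected frequency (1 − r)/2 = 0.817/2 = 0.4085.
Expected number = 0.4085 × 2000 = 817.00 ≈ 817.

817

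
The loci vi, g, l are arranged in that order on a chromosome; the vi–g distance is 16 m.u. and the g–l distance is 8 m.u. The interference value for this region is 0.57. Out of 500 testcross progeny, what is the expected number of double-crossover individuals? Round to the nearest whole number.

3

Map distances give recombination frequencies of 0.160 and 0.080 for the two intervals.
With interference 0.57 (so coincidence = 0.43), expected double-crossover frequency = 0.160 × 0.080 × 0.43 = 0.00550.
Expected number = 0.00550 × 500 = 2.75 ≈ 3.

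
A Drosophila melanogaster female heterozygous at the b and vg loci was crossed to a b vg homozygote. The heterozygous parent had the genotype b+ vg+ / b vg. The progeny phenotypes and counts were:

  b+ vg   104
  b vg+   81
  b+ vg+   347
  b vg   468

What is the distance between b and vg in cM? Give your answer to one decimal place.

The recombinant classes are b+ vg and b vg+: 104 + 81 = 185.
Recombination frequency = 185/1000 = 0.1850 ≈ 18.5%, i.e. 18.5 cM.

18.5 cM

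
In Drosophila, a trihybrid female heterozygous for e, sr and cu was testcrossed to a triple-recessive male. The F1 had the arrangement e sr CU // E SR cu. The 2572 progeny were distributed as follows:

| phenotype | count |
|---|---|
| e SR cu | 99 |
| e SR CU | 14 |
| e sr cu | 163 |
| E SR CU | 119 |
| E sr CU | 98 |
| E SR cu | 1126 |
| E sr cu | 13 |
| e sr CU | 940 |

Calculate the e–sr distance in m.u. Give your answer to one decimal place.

8.7 m.u.

The two rarest classes, e SR CU and E sr cu, are the double crossovers. Comparing them with the parentals, only the sr allele has switched, so sr is the middle locus and the order is cu – sr – e.
Crossovers in the sr–e interval produce the single-crossover classes E sr CU and e SR cu (98 + 99 = 197) plus the double crossovers (27).
RF(sr–e) = (197 + 27) / 2572 = 224/2572 = 0.0871 → 8.7 m.u.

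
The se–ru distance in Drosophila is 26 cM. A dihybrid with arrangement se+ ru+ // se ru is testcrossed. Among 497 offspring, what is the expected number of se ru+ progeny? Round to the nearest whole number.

A map distance of 26 cM corresponds to a recombination frequency of 0.260.
The F1 is se+ ru+ / se ru, so se ru+ is a recombinant gamete class with expected frequency r/2 = 0.260/2 = 0.1300.
Expected number = 0.1300 × 497 = 64.61 ≈ 65.

65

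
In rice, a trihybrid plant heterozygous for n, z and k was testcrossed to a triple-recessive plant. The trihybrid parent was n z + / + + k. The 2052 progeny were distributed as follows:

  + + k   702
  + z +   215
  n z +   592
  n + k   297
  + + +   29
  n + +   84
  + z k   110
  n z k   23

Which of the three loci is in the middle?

k

The two rarest classes, n z k and + + +, are the double crossovers. Comparing them with the parentals, only the k allele has switched, so k is the middle locus and the order is n – k – z.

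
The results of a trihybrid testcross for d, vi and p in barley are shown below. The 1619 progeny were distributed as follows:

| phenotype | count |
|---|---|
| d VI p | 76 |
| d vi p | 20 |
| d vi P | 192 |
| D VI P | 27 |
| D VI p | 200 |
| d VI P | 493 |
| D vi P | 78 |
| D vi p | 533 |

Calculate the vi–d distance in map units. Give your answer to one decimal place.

27.1 map units

The two most frequent reciprocal classes, D vi p and d VI P, are the parental types, so the F1 was D vi p / d VI P.
The two rarest classes, d vi p and D VI P, are the double crossovers. Comparing them with the parentals, only the d allele has switched, so d is the middle locus and the order is vi – d – p.
Crossovers in the vi–d interval produce the single-crossover classes D VI p and d vi P (200 + 192 = 392) plus the double crossovers (47).
RF(vi–d) = (392 + 47) / 1619 = 439/1619 = 0.2712 → 27.1 map units.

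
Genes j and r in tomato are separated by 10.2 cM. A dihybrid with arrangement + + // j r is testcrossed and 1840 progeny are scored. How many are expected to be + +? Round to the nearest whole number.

826

A map distance of 10.2 cM corresponds to a recombination frequency of 0.102.
The F1 is + + / j r, so + + is a parental gamete class with expected frequency (1 − r)/2 = 0.898/2 = 0.4490.
Expected number = 0.4490 × 1840 = 826.16 ≈ 826.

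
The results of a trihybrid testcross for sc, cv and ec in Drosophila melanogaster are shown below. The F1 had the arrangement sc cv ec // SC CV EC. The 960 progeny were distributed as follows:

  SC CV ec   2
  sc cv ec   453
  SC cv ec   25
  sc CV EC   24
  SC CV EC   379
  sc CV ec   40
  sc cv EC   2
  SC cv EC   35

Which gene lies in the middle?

ec

The two rarest classes, sc cv EC and SC CV ec, are the double crossovers. Comparing them with the parentals, only the ec allele has switched, so ec is the middle locus and the order is sc – ec – cv.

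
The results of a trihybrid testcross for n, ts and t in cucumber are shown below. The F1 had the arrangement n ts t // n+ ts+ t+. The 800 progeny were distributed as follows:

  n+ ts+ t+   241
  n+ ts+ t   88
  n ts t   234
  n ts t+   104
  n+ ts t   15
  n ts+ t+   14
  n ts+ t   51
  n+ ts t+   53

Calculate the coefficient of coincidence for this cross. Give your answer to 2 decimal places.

The two rarest classes, n+ ts t and n ts+ t+, are the double crossovers. Comparing them with the parentals, only the n allele has switched, so n is the middle locus and the order is t – n – ts.
t–n: (192 + 29)/800 = 0.2762; n–ts: (104 + 29)/800 = 0.1663.
Expected DCO frequency = 0.2762 × 0.1663 ≈ 0.04593; observed = 29/800 ≈ 0.03625.
Coefficient of coincidence = 0.03625/0.04593 ≈ 0.79.

0.79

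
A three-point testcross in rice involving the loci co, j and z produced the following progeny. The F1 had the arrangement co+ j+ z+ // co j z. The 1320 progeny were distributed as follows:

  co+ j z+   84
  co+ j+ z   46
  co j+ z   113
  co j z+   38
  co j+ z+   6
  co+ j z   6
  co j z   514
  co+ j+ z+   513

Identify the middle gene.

The two rarest classes, co j+ z+ and co+ j z, are the double crossovers. Comparing them with the parentals, only the co allele has switched, so co is the middle locus and the order is z – co – j.

co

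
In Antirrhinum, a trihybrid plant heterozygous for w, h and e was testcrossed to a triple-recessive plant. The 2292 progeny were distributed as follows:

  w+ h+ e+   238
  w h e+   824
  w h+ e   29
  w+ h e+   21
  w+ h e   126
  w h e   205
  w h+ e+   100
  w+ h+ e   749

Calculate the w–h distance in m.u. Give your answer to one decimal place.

The two most frequent reciprocal classes, w+ h+ e and w h e+, are the parental types, so the F1 was w+ h+ e / w h e+.
The two rarest classes, w h+ e and w+ h e+, are the double crossovers. Comparing them with the parentals, only the w allele has switched, so w is the middle locus and the order is h – w – e.
Crossovers in the h–w interval produce the single-crossover classes w+ h e and w h+ e+ (126 + 100 = 226) plus the double crossovers (50).
RF(h–w) = (226 + 50) / 2292 = 276/2292 = 0.1204 → 12.0 m.u.

12.0 m.u.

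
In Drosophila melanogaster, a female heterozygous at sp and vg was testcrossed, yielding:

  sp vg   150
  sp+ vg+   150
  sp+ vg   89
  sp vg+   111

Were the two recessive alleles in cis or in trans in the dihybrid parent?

The two most frequent classes are sp+ vg+ (150) and sp vg (150); these are the parental (non-recombinant) types.
So the F1 carried sp+ vg+ on one chromosome and sp vg on the other — the recessive alleles are on the same chromosome (cis / coupling).

cis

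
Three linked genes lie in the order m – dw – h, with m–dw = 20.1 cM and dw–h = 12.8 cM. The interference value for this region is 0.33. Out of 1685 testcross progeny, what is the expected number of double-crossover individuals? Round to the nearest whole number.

29

Map distances give recombination frequencies of 0.201 and 0.128 for the two intervals.
With interference 0.33 (so coincidence = 0.67), expected double-crossover frequency = 0.201 × 0.128 × 0.67 = 0.01724.
Expected number = 0.01724 × 1685 = 29.05 ≈ 29.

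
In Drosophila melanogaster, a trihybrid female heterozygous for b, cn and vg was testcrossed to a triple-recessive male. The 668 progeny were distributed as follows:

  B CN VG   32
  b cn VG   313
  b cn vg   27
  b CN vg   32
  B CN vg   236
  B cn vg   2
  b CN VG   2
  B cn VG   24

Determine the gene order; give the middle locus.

cn

The two most frequent reciprocal classes, B CN vg and b cn VG, are the parental types, so the F1 was B CN vg / b cn VG.
The two rarest classes, B cn vg and b CN VG, are the double crossovers. Comparing them with the parentals, only the cn allele has switched, so cn is the middle locus and the order is b – cn – vg.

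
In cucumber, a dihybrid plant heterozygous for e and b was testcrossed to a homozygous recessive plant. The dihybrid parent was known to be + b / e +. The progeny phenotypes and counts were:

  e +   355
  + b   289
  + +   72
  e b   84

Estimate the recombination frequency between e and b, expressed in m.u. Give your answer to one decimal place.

19.5 m.u.

The recombinant classes are + + and e b: 72 + 84 = 156.
Recombination frequency = 156/800 = 0.1950 ≈ 19.5%, i.e. 19.5 m.u.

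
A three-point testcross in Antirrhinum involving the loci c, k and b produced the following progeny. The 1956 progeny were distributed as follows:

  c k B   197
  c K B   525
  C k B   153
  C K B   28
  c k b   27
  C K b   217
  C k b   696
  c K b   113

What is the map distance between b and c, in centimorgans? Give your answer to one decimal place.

The two most frequent reciprocal classes, C k b and c K B, are the parental types, so the F1 was C k b / c K B.
The two rarest classes, c k b and C K B, are the double crossovers. Comparing them with the parentals, only the c allele has switched, so c is the middle locus and the order is k – c – b.
Crossovers in the c–b interval produce the single-crossover classes C k B and c K b (153 + 113 = 266) plus the double crossovers (55).
RF(c–b) = (266 + 55) / 1956 = 321/1956 = 0.1641 → 16.4 centimorgans.

16.4 centimorgans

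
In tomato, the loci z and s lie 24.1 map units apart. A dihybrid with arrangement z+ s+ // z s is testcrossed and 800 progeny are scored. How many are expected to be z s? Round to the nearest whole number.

304

A map distance of 24.1 map units corresponds to a recombination frequency of 0.241.
The F1 is z+ s+ / z s, so z s is a parental gamete class with expected frequency (1 − r)/2 = 0.759/2 = 0.3795.
Expected number = 0.3795 × 800 = 303.60 ≈ 304.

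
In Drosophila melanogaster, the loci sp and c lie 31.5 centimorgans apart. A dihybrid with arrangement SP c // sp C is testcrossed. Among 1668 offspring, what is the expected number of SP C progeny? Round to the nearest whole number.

263

A map distance of 31.5 centimorgans corresponds to a recombination frequency of 0.315.
The F1 is SP c / sp C, so SP C is a recombinant gamete class with expected frequency r/2 = 0.315/2 = 0.1575.
Expected number = 0.1575 × 1668 = 262.71 ≈ 263.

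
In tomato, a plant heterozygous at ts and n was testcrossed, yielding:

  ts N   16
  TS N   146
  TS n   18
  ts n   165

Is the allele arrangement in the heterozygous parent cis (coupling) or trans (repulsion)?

The two most frequent classes are TS N (146) and ts n (165); these are the parental (non-recombinant) types.
So the F1 carried TS N on one chromosome and ts n on the other — the recessive alleles are on the same chromosome (cis / coupling).

cis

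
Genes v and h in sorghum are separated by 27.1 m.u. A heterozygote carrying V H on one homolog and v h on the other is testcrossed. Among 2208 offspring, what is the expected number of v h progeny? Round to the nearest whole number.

A map distance of 27.1 m.u. corresponds to a recombination frequency of 0.271.
The F1 is V H / v h, so v h is a parental gamete class with expected frequency (1 − r)/2 = 0.729/2 = 0.3645.
Expected number = 0.3645 × 2208 = 804.82 ≈ 805.

805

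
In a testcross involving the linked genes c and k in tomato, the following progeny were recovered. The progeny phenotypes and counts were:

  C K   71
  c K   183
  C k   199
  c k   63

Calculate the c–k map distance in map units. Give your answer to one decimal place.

26.0 map units

The two most frequent classes, C k (199) and c K (183), are the parental types, so the F1 was C k / c K.
The recombinant classes are C K and c k: 71 + 63 = 134.
Recombination frequency = 134/516 = 0.2597 ≈ 26.0%, i.e. 26.0 map units.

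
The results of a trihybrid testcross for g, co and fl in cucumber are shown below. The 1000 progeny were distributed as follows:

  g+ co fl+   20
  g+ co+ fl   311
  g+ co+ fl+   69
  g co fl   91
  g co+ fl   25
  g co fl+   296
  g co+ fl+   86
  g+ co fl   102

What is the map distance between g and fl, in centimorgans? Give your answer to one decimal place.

The two most frequent reciprocal classes, g co fl+ and g+ co+ fl, are the parental types, so the F1 was g co fl+ / g+ co+ fl.
The two rarest classes, g+ co fl+ and g co+ fl, are the double crossovers. Comparing them with the parentals, only the g allele has switched, so g is the middle locus and the order is fl – g – co.
Crossovers in the fl–g interval produce the single-crossover classes g co fl and g+ co+ fl+ (91 + 69 = 160) plus the double crossovers (45).
RF(fl–g) = (160 + 45) / 1000 = 205/1000 = 0.2050 → 20.5 centimorgans.

20.5 centimorgans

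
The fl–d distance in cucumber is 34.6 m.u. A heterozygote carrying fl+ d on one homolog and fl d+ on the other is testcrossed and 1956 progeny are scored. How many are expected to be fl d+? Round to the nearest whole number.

A map distance of 34.6 m.u. corresponds to a recombination frequency of 0.346.
The F1 is fl+ d / fl d+, so fl d+ is a parental gamete class with expected frequency (1 − r)/2 = 0.654/2 = 0.3270.
Expected number = 0.3270 × 1956 = 639.61 ≈ 640.

640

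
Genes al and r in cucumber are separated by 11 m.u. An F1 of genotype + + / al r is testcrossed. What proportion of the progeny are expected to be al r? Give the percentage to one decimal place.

A map distance of 11 m.u. corresponds to a recombination frequency of 0.110.
The F1 is + + / al r, so al r is a parental gamete class with expected frequency (1 − r)/2 = 0.890/2 = 0.4450.
That is 0.4450 = 44.5% of the progeny.

44.5%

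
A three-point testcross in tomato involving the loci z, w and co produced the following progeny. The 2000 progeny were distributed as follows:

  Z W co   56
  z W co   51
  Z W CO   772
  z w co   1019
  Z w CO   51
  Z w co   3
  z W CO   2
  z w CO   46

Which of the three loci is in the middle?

The two most frequent reciprocal classes, z w co and Z W CO, are the parental types, so the F1 was z w co / Z W CO.
The two rarest classes, Z w co and z W CO, are the double crossovers. Comparing them with the parentals, only the z allele has switched, so z is the middle locus and the order is w – z – co.

z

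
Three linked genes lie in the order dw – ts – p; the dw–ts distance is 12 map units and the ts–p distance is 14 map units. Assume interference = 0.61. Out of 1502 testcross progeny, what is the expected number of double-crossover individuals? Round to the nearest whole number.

10

Map distances give recombination frequencies of 0.120 and 0.140 for the two intervals.
With interference 0.61 (so coincidence = 0.39), expected double-crossover frequency = 0.120 × 0.140 × 0.39 = 0.00655.
Expected number = 0.00655 × 1502 = 9.84 ≈ 10.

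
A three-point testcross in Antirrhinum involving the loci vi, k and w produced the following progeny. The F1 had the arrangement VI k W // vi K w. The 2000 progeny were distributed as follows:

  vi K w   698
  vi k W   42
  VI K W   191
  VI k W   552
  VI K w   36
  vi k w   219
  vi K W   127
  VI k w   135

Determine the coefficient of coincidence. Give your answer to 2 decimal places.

The two rarest classes, vi k W and VI K w, are the double crossovers. Comparing them with the parentals, only the vi allele has switched, so vi is the middle locus and the order is k – vi – w.
k–vi: (410 + 78)/2000 = 0.2440; vi–w: (262 + 78)/2000 = 0.1700.
Expected DCO frequency = 0.2440 × 0.1700 ≈ 0.04148; observed = 78/2000 ≈ 0.03900.
Coefficient of coincidence = 0.03900/0.04148 ≈ 0.94.

0.94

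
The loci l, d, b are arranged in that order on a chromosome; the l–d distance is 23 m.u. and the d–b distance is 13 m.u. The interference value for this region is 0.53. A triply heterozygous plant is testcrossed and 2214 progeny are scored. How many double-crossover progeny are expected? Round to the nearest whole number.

31

Map distances give recombination frequencies of 0.230 and 0.130 for the two intervals.
With interference 0.53 (so coincidence = 0.47), expected double-crossover frequency = 0.230 × 0.130 × 0.47 = 0.01405.
Expected number = 0.01405 × 2214 = 31.11 ≈ 31.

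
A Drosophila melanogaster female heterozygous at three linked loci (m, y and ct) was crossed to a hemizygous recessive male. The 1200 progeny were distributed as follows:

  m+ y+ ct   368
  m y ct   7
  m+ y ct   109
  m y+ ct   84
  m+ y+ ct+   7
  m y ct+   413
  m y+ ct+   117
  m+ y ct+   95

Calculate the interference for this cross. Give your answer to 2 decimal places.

0.64

The two most frequent reciprocal classes, m y ct+ and m+ y+ ct, are the parental types, so the F1 was m y ct+ / m+ y+ ct.
The two rarest classes, m y ct and m+ y+ ct+, are the double crossovers. Comparing them with the parentals, only the ct allele has switched, so ct is the middle locus and the order is m – ct – y.
m–ct: (179 + 14)/1200 = 0.1608; ct–y: (226 + 14)/1200 = 0.2000.
Expected DCO frequency = 0.1608 × 0.2000 ≈ 0.03216; observed = 14/1200 ≈ 0.01167.
Coefficient of coincidence = 0.01167/0.03216 ≈ 0.36; interference = 1 − 0.36 = 0.64.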